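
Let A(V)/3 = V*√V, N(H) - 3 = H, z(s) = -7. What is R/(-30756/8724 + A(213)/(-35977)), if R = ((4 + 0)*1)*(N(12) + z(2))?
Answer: -19294027641841832/2114135416247821 + 97204106602296*√213/2114135416247821 ≈ -8.4552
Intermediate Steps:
N(H) = 3 + H
A(V) = 3*V^(3/2) (A(V) = 3*(V*√V) = 3*V^(3/2))
R = 32 (R = ((4 + 0)*1)*((3 + 12) - 7) = (4*1)*(15 - 7) = 4*8 = 32)
R/(-30756/8724 + A(213)/(-35977)) = 32/(-30756/8724 + (3*213^(3/2))/(-35977)) = 32/(-30756*1/8724 + (3*(213*√213))*(-1/35977)) = 32/(-2563/727 + (639*√213)*(-1/35977)) = 32/(-2563/727 - 639*√213/35977)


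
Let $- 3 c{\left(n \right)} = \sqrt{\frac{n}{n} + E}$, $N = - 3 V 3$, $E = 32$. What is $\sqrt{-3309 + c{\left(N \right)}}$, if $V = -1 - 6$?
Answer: $\frac{\sqrt{-29781 - 3 \sqrt{33}}}{3} \approx 57.541 i$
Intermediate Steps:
$V = -7$ ($V = -1 - 6 = -7$)
$N = 63$ ($N = \left(-3\right) \left(-7\right) 3 = 21 \cdot 3 = 63$)
$c{\left(n \right)} = - \frac{\sqrt{33}}{3}$ ($c{\left(n \right)} = - \frac{\sqrt{\frac{n}{n} + 32}}{3} = - \frac{\sqrt{1 + 32}}{3} = - \frac{\sqrt{33}}{3}$)
$\sqrt{-3309 + c{\left(N \right)}} = \sqrt{-3309 - \frac{\sqrt{33}}{3}}$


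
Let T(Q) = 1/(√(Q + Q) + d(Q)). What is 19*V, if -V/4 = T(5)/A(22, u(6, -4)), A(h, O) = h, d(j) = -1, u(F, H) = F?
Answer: -38/99 - 38*√10/99 ≈ -1.5976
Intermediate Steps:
T(Q) = 1/(-1 + √2*√Q) (T(Q) = 1/(√(Q + Q) - 1) = 1/(√(2*Q) - 1) = 1/(√2*√Q - 1) = 1/(-1 + √2*√Q))
V = -2/(11*(-1 + √10)) (V = -4/((-1 + √2*√5)*22) = -4/((-1 + √10)*22) = -2/(11*(-1 + √10)) ≈ -0.084086)
19*V = 19*(-2/99 - 2*√10/99) = -38/99 - 38*√10/99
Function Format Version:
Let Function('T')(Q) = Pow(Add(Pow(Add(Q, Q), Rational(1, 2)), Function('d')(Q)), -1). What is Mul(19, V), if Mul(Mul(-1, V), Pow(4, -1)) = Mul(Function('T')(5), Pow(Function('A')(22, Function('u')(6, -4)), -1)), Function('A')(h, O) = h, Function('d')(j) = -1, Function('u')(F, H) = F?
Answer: Add(Rational(-38, 99), Mul(Rational(-38, 99), Pow(10, Rational(1, 2)))) ≈ -1.5976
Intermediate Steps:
Function('T')(Q) = Pow(Add(-1, Mul(Pow(2, Rational(1, 2)), Pow(Q, Rational(1, 2)))), -1) (Function('T')(Q) = Pow(Add(Pow(Add(Q, Q), Rational(1, 2)), -1), -1) = Pow(Add(Pow(Mul(2, Q), Rational(1, 2)), -1), -1) = Pow(Add(Mul(Pow(2, Rational(1, 2)), Pow(Q, Rational(1, 2))), -1), -1) = Pow(Add(-1, Mul(Pow(2, Rational(1, 2)), Pow(Q, Rational(1, 2)))), -1))
V = Mul(Rational(-2, 11), Pow(Add(-1, Pow(10, Rational(1, 2))), -1)) (V = Mul(-4, Mul(Pow(Add(-1, Mul(Pow(2, Rational(1, 2)), Pow(5, Rational(1, 2)))), -1), Pow(22, -1))) = Mul(-4, Mul(Pow(Add(-1, Pow(10, Rational(1, 2))), -1), Rational(1, 22))) = Mul(-4, Mul(Rational(1, 22), Pow(Add(-1, Pow(10, Rational(1, 2))), -1))) = Mul(Rational(-2, 11), Pow(Add(-1, Pow(10, Rational(1, 2))), -1)) ≈ -0.084086)
Mul(19, V) = Mul(19, Add(Rational(-2, 99), Mul(Rational(-2, 99), Pow(10, Rational(1, 2))))) = Add(Rational(-38, 99), Mul(Rational(-38, 99), Pow(10, Rational(1, 2))))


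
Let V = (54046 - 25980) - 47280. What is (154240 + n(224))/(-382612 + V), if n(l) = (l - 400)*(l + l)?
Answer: -37696/200913 ≈ -0.18762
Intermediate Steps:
V = -19214 (V = 28066 - 47280 = -19214)
n(l) = 2*l*(-400 + l) (n(l) = (-400 + l)*(2*l) = 2*l*(-400 + l))
(154240 + n(224))/(-382612 + V) = (154240 + 2*224*(-400 + 224))/(-382612 - 19214) = (154240 + 2*224*(-176))/(-401826) = (154240 - 78848)*(-1/401826) = 75392*(-1/401826) = -37696/200913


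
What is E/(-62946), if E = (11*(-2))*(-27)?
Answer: -33/3497 ≈ -0.0094367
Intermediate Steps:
E = 594 (E = -22*(-27) = 594)
E/(-62946) = 594/(-62946) = 594*(-1/62946) = -33/3497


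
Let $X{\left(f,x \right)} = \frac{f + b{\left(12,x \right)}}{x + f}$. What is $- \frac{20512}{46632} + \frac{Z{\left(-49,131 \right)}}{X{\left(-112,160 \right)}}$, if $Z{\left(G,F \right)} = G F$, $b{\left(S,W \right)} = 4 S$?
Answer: $\frac{112238797}{23316} \approx 4813.8$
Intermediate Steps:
$Z{\left(G,F \right)} = F G$
$X{\left(f,x \right)} = \frac{48 + f}{f + x}$ ($X{\left(f,x \right)} = \frac{f + 4 \cdot 12}{x + f} = \frac{f + 48}{f + x} = \frac{48 + f}{f + x}$)
$- \frac{20512}{46632} + \frac{Z{\left(-49,131 \right)}}{X{\left(-112,160 \right)}} = - \frac{20512}{46632} + \frac{131 \left(-49\right)}{\frac{1}{-112 + 160} \left(48 - 112\right)} = \left(-20512\right) \frac{1}{46632} - \frac{6419}{\frac{1}{48} \left(-64\right)} = - \frac{2564}{5829} - \frac{6419}{\frac{1}{48} \left(-64\right)} = - \frac{2564}{5829} - \frac{6419}{- \frac{4}{3}} = - \frac{2564}{5829} - - \frac{19257}{4} = - \frac{2564}{5829} + \frac{19257}{4} = \frac{112238797}{23316}$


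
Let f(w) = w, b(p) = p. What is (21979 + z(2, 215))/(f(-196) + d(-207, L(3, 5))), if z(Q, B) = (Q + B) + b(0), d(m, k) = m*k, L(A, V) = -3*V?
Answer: 22196/2909 ≈ 7.6301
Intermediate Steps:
d(m, k) = k*m
z(Q, B) = B + Q (z(Q, B) = (Q + B) + 0 = (B + Q) + 0 = B + Q)
(21979 + z(2, 215))/(f(-196) + d(-207, L(3, 5))) = (21979 + (215 + 2))/(-196 - 3*5*(-207)) = (21979 + 217)/(-196 - 15*(-207)) = 22196/(-196 + 3105) = 22196/2909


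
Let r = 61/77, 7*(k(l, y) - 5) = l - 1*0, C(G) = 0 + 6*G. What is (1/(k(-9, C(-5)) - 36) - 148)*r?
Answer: -2040755/17402 ≈ -117.27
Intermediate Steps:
C(G) = 6*G
k(l, y) = 5 + l/7 (k(l, y) = 5 + (l - 1*0)/7 = 5 + (l + 0)/7 = 5 + l/7)
r = 61/77 (r = 61*(1/77) = 61/77 ≈ 0.79221)
(1/(k(-9, C(-5)) - 36) - 148)*r = (1/((5 + (⅐)*(-9)) - 36) - 148)*(61/77) = (1/((5 - 9/7) - 36) - 148)*(61/77) = (1/(26/7 - 36) - 148)*(61/77) = (1/(-226/7) - 148)*(61/77) = (-7/226 - 148)*(61/77) = -33455/226*61/77 = -2040755/17402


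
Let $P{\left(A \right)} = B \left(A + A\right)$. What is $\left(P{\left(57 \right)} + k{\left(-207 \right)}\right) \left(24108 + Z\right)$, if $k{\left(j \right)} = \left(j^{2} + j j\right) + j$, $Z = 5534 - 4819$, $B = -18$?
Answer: $2071206297$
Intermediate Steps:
$Z = 715$ ($Z = 5534 - 4819 = 715$)
$P{\left(A \right)} = - 36 A$ ($P{\left(A \right)} = - 18 \left(A + A\right) = - 18 \cdot 2 A = - 36 A$)
$k{\left(j \right)} = j + 2 j^{2}$ ($k{\left(j \right)} = \left(j^{2} + j^{2}\right) + j = 2 j^{2} + j = j + 2 j^{2}$)
$\left(P{\left(57 \right)} + k{\left(-207 \right)}\right) \left(24108 + Z\right) = \left(\left(-36\right) 57 - 207 \left(1 + 2 \left(-207\right)\right)\right) \left(24108 + 715\right) = \left(-2052 - 207 \left(1 - 414\right)\right) 24823 = \left(-2052 - -85491\right) 24823 = \left(-2052 + 85491\right) 24823 = 83439 \cdot 24823 = 2071206297$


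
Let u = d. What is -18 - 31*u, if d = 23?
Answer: -731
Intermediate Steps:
u = 23
-18 - 31*u = -18 - 31*23 = -18 - 713 = -731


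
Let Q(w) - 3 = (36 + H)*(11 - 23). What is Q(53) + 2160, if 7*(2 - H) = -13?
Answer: 11793/7 ≈ 1684.7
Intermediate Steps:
H = 27/7 (H = 2 - ⅐*(-13) = 2 + 13/7 = 27/7 ≈ 3.8571)
Q(w) = -3327/7 (Q(w) = 3 + (36 + 27/7)*(11 - 23) = 3 + (279/7)*(-12) = 3 - 3348/7 = -3327/7)
Q(53) + 2160 = -3327/7 + 2160 = 11793/7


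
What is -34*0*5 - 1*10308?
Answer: -10308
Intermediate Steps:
-34*0*5 - 1*10308 = 0*5 - 10308 = 0 - 10308 = -10308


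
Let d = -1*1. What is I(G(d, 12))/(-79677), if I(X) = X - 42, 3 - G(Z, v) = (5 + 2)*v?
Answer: 41/26559 ≈ 0.0015437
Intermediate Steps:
d = -1
G(Z, v) = 3 - 7*v (G(Z, v) = 3 - (5 + 2)*v = 3 - 7*v)
I(X) = -42 + X
I(G(d, 12))/(-79677) = (-42 + (3 - 7*12))/(-79677) = (-42 + (3 - 84))*(-1/79677) = (-42 - 81)*(-1/79677) = -123*(-1/79677) = 41/26559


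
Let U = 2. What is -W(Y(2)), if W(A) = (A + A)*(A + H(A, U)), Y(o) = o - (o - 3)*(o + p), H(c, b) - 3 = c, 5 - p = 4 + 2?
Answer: -54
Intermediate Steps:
p = -1 (p = 5 - (4 + 2) = 5 - 1*6 = 5 - 6 = -1)
H(c, b) = 3 + c
Y(o) = o - (-1 + o)*(-3 + o) (Y(o) = o - (o - 3)*(o - 1) = o - (-3 + o)*(-1 + o) = o - (-1 + o)*(-3 + o))
W(A) = 2*A*(3 + 2*A) (W(A) = (A + A)*(A + (3 + A)) = (2*A)*(3 + 2*A) = 2*A*(3 + 2*A))
-W(Y(2)) = -2*(-3 - 1*2² + 5*2)*(3 + 2*(-3 - 1*2² + 5*2)) = -2*(-3 - 1*4 + 10)*(3 + 2*(-3 - 1*4 + 10)) = -2*(-3 - 4 + 10)*(3 + 2*(-3 - 4 + 10)) = -2*3*(3 + 2*3) = -2*3*(3 + 6) = -2*3*9 = -1*54 = -54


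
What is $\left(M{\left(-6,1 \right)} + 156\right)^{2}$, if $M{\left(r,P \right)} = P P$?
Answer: $24649$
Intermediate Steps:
$M{\left(r,P \right)} = P^{2}$
$\left(M{\left(-6,1 \right)} + 156\right)^{2} = \left(1^{2} + 156\right)^{2} = \left(1 + 156\right)^{2} = 157^{2} = 24649$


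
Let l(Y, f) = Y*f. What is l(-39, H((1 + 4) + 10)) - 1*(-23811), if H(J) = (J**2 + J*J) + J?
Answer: 5676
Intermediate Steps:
H(J) = J + 2*J**2 (H(J) = (J**2 + J**2) + J = 2*J**2 + J = J + 2*J**2)
l(-39, H((1 + 4) + 10)) - 1*(-23811) = -39*((1 + 4) + 10)*(1 + 2*((1 + 4) + 10)) - 1*(-23811) = -39*(5 + 10)*(1 + 2*(5 + 10)) + 23811 = -585*(1 + 2*15) + 23811 = -585*(1 + 30) + 23811 = -585*31 + 23811 = -39*465 + 23811 = -18135 + 23811 = 5676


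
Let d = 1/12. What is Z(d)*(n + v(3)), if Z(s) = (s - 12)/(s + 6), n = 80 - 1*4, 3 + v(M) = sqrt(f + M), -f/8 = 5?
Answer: -143 - 143*I*sqrt(37)/73 ≈ -143.0 - 11.916*I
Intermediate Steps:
f = -40 (f = -8*5 = -40)
d = 1/12 ≈ 0.083333
v(M) = -3 + sqrt(-40 + M)
n = 76 (n = 80 - 4 = 76)
Z(s) = (-12 + s)/(6 + s)
Z(d)*(n + v(3)) = ((-12 + 1/12)/(6 + 1/12))*(76 + (-3 + sqrt(-40 + 3))) = (-143/12/(73/12))*(76 + (-3 + sqrt(-37))) = ((12/73)*(-143/12))*(76 + (-3 + I*sqrt(37))) = -143*(73 + I*sqrt(37))/73 = -143 - 143*I*sqrt(37)/73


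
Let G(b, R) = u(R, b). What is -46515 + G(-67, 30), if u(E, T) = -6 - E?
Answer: -46551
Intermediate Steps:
G(b, R) = -6 - R
-46515 + G(-67, 30) = -46515 + (-6 - 1*30) = -46515 + (-6 - 30) = -46515 - 36 = -46551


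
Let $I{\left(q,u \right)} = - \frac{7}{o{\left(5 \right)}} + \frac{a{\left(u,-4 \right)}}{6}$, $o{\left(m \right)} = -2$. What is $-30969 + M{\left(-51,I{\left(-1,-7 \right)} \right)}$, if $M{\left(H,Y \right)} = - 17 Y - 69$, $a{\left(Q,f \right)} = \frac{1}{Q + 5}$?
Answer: $- \frac{373153}{12} \approx -31096.0$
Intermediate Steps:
$a{\left(Q,f \right)} = \frac{1}{5 + Q}$
$I{\left(q,u \right)} = \frac{7}{2} + \frac{1}{6 \left(5 + u\right)}$ ($I{\left(q,u \right)} = - \frac{7}{-2} + \frac{1}{\left(5 + u\right) 6} = \left(-7\right) \left(- \frac{1}{2}\right) + \frac{1}{5 + u} \frac{1}{6} = \frac{7}{2} + \frac{1}{6 \left(5 + u\right)}$)
$M{\left(H,Y \right)} = -69 - 17 Y$
$-30969 + M{\left(-51,I{\left(-1,-7 \right)} \right)} = -30969 - \left(69 + 17 \frac{106 + 21 \left(-7\right)}{6 \left(5 - 7\right)}\right) = -30969 - \left(69 + 17 \frac{106 - 147}{6 \left(-2\right)}\right) = -30969 - \left(69 + 17 \cdot \frac{1}{6} \left(- \frac{1}{2}\right) \left(-41\right)\right) = -30969 - \frac{1525}{12} = - \frac{373153}{12}$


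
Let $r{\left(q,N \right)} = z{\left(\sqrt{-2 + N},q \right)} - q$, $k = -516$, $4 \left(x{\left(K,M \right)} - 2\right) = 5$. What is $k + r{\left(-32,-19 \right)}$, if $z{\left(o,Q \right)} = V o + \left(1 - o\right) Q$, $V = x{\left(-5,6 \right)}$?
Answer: $-516 + \frac{141 i \sqrt{21}}{4} \approx -516.0 + 161.54 i$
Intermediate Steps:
$x{\left(K,M \right)} = \frac{13}{4}$ ($x{\left(K,M \right)} = 2 + \frac{1}{4} \cdot 5 = 2 + \frac{5}{4} = \frac{13}{4}$)
$V = \frac{13}{4} \approx 3.25$
$z{\left(o,Q \right)} = \frac{13 o}{4} + Q \left(1 - o\right)$ ($z{\left(o,Q \right)} = \frac{13 o}{4} + \left(1 - o\right) Q = \frac{13 o}{4} + Q \left(1 - o\right)$)
$r{\left(q,N \right)} = \frac{13 \sqrt{-2 + N}}{4} - q \sqrt{-2 + N}$ ($r{\left(q,N \right)} = \left(q + \frac{13 \sqrt{-2 + N}}{4} - q \sqrt{-2 + N}\right) - q = \frac{13 \sqrt{-2 + N}}{4} - q \sqrt{-2 + N}$)
$k + r{\left(-32,-19 \right)} = -516 + \sqrt{-2 - 19} \left(\frac{13}{4} - -32\right) = -516 + \sqrt{-21} \left(\frac{13}{4} + 32\right) = -516 + i \sqrt{21} \cdot \frac{141}{4} = -516 + \frac{141 i \sqrt{21}}{4}$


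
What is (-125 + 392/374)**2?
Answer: 537266041/34969 ≈ 15364.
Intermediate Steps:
(-125 + 392/374)**2 = (-125 + 392*(1/374))**2 = (-125 + 196/187)**2 = (-23179/187)**2 = 537266041/34969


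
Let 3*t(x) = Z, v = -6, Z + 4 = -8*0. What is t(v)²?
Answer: 16/9 ≈ 1.7778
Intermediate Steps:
Z = -4 (Z = -4 - 8*0 = -4 + 0 = -4)
t(x) = -4/3 (t(x) = (⅓)*(-4) = -4/3)
t(v)² = (-4/3)² = 16/9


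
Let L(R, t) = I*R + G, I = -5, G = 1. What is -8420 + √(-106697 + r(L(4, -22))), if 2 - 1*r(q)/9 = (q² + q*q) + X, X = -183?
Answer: -8420 + I*√111530 ≈ -8420.0 + 333.96*I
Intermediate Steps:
L(R, t) = 1 - 5*R (L(R, t) = -5*R + 1 = 1 - 5*R)
r(q) = 1665 - 18*q² (r(q) = 18 - 9*((q² + q*q) - 183) = 18 - 9*((q² + q²) - 183) = 18 - 9*(2*q² - 183) = 18 - 9*(-183 + 2*q²) = 18 + (1647 - 18*q²) = 1665 - 18*q²)
-8420 + √(-106697 + r(L(4, -22))) = -8420 + √(-106697 + (1665 - 18*(1 - 5*4)²)) = -8420 + √(-106697 + (1665 - 18*(1 - 20)²)) = -8420 + √(-106697 + (1665 - 18*(-19)²)) = -8420 + √(-106697 + (1665 - 18*361)) = -8420 + √(-106697 + (1665 - 6498)) = -8420 + √(-106697 - 4833) = -8420 + √(-111530) = -8420 + I*√111530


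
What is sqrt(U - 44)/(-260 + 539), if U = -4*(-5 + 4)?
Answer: 2*I*sqrt(10)/279 ≈ 0.022669*I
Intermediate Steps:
U = 4 (U = -4*(-1) = 4)
sqrt(U - 44)/(-260 + 539) = sqrt(4 - 44)/(-260 + 539) = sqrt(-40)/279 = (2*I*sqrt(10))/279 = 2*I*sqrt(10)/279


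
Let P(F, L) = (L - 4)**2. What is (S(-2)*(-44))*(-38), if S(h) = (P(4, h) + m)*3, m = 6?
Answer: 210672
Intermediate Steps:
P(F, L) = (-4 + L)**2
S(h) = 18 + 3*(-4 + h)**2 (S(h) = ((-4 + h)**2 + 6)*3 = (6 + (-4 + h)**2)*3 = 18 + 3*(-4 + h)**2)
(S(-2)*(-44))*(-38) = ((18 + 3*(-4 - 2)**2)*(-44))*(-38) = ((18 + 3*(-6)**2)*(-44))*(-38) = ((18 + 3*36)*(-44))*(-38) = ((18 + 108)*(-44))*(-38) = (126*(-44))*(-38) = -5544*(-38) = 210672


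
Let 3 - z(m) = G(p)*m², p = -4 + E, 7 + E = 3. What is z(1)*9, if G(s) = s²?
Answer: -549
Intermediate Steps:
E = -4 (E = -7 + 3 = -4)
p = -8 (p = -4 - 4 = -8)
z(m) = 3 - 64*m² (z(m) = 3 - (-8)²*m² = 3 - 64*m²)
z(1)*9 = (3 - 64*1²)*9 = (3 - 64*1)*9 = (3 - 64)*9 = -61*9 = -549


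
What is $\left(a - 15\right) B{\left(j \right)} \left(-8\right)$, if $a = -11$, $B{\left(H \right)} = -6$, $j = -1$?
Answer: $-1248$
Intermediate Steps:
$\left(a - 15\right) B{\left(j \right)} \left(-8\right) = \left(-11 - 15\right) \left(-6\right) \left(-8\right) = \left(-26\right) \left(-6\right) \left(-8\right) = 156 \left(-8\right) = -1248$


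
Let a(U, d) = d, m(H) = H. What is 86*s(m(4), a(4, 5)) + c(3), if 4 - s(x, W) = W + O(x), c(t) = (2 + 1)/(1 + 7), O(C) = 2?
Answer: -2061/8 ≈ -257.63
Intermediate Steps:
c(t) = 3/8
s(x, W) = 2 - W (s(x, W) = 4 - (W + 2) = 4 - (2 + W) = 4 + (-2 - W) = 2 - W)
86*s(m(4), a(4, 5)) + c(3) = 86*(2 - 1*5) + 3/8 = 86*(2 - 5) + 3/8 = 86*(-3) + 3/8 = -258 + 3/8 = -2061/8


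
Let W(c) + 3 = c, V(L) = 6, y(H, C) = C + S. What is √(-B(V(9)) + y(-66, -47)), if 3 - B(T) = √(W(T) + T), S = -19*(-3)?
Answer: √10 ≈ 3.1623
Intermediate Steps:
S = 57
y(H, C) = 57 + C (y(H, C) = C + 57 = 57 + C)
W(c) = -3 + c
B(T) = 3 - √(-3 + 2*T) (B(T) = 3 - √((-3 + T) + T) = 3 - √(-3 + 2*T))
√(-B(V(9)) + y(-66, -47)) = √(-(3 - √(-3 + 2*6)) + (57 - 47)) = √(-(3 - √(-3 + 12)) + 10) = √(-(3 - √9) + 10) = √(-(3 - 1*3) + 10) = √(-(3 - 3) + 10) = √(-1*0 + 10) = √(0 + 10) = √10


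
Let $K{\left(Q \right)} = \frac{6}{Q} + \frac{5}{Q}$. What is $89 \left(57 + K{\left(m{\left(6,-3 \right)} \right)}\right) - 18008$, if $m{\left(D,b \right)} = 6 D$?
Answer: $- \frac{464681}{36} \approx -12908.0$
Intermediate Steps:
$K{\left(Q \right)} = \frac{11}{Q}$
$89 \left(57 + K{\left(m{\left(6,-3 \right)} \right)}\right) - 18008 = 89 \left(57 + \frac{11}{6 \cdot 6}\right) - 18008 = 89 \left(57 + \frac{11}{36}\right) - 18008 = 89 \cdot \frac{2063}{36} - 18008 = \frac{183607}{36} - 18008 = - \frac{464681}{36}$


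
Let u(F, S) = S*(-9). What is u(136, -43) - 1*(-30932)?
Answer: 31319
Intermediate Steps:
u(F, S) = -9*S
u(136, -43) - 1*(-30932) = -9*(-43) - 1*(-30932) = 387 + 30932 = 31319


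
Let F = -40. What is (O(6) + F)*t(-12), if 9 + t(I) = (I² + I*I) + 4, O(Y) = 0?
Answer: -11320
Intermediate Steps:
t(I) = -5 + 2*I² (t(I) = -9 + ((I² + I*I) + 4) = -9 + ((I² + I²) + 4) = -9 + (2*I² + 4) = -9 + (4 + 2*I²) = -5 + 2*I²)
(O(6) + F)*t(-12) = (0 - 40)*(-5 + 2*(-12)²) = -40*(-5 + 2*144) = -40*(-5 + 288) = -40*283 = -11320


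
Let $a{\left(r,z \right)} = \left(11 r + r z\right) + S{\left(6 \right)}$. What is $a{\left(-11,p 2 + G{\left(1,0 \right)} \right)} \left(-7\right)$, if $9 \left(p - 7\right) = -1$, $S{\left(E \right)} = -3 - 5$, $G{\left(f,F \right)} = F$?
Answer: $\frac{17675}{9} \approx 1963.9$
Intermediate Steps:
$S{\left(E \right)} = -8$ ($S{\left(E \right)} = -3 - 5 = -8$)
$p = \frac{62}{9}$ ($p = 7 + \frac{1}{9} \left(-1\right) = 7 - \frac{1}{9} = \frac{62}{9} \approx 6.8889$)
$a{\left(r,z \right)} = -8 + 11 r + r z$ ($a{\left(r,z \right)} = \left(11 r + r z\right) - 8 = -8 + 11 r + r z$)
$a{\left(-11,p 2 + G{\left(1,0 \right)} \right)} \left(-7\right) = \left(-8 + 11 \left(-11\right) - 11 \left(\frac{62}{9} \cdot 2 + 0\right)\right) \left(-7\right) = \left(-8 - 121 - 11 \left(\frac{124}{9} + 0\right)\right) \left(-7\right) = \left(-8 - 121 - \frac{1364}{9}\right) \left(-7\right) = \left(- \frac{2525}{9}\right) \left(-7\right) = \frac{17675}{9}$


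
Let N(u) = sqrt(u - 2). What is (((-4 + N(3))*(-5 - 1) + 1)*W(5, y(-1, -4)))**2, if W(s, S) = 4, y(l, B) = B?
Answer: 5776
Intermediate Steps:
N(u) = sqrt(-2 + u)
(((-4 + N(3))*(-5 - 1) + 1)*W(5, y(-1, -4)))**2 = (((-4 + sqrt(-2 + 3))*(-5 - 1) + 1)*4)**2 = (((-4 + sqrt(1))*(-6) + 1)*4)**2 = (((-4 + 1)*(-6) + 1)*4)**2 = ((-3*(-6) + 1)*4)**2 = ((18 + 1)*4)**2 = (19*4)**2 = 76**2 = 5776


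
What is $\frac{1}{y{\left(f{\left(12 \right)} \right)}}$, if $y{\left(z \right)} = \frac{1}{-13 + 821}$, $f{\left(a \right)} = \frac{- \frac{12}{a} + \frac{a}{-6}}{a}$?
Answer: $808$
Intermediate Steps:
$f{\left(a \right)} = \frac{- \frac{12}{a} - \frac{a}{6}}{a}$ ($f{\left(a \right)} = \frac{- \frac{12}{a} + a \left(- \frac{1}{6}\right)}{a} = \frac{- \frac{12}{a} - \frac{a}{6}}{a}$)
$y{\left(z \right)} = \frac{1}{808}$
$\frac{1}{y{\left(f{\left(12 \right)} \right)}} = \frac{1}{\frac{1}{808}} = 808$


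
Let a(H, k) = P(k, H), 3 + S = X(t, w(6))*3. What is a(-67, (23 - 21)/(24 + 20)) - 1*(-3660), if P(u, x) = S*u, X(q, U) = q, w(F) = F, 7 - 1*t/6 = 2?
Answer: 80607/22 ≈ 3664.0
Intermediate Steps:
t = 30 (t = 42 - 6*2 = 42 - 12 = 30)
S = 87 (S = -3 + 30*3 = -3 + 90 = 87)
P(u, x) = 87*u
a(H, k) = 87*k
a(-67, (23 - 21)/(24 + 20)) - 1*(-3660) = 87*((23 - 21)/(24 + 20)) - 1*(-3660) = 87*(2/44) + 3660 = 87*(2*(1/44)) + 3660 = 87*(1/22) + 3660 = 87/22 + 3660 = 80607/22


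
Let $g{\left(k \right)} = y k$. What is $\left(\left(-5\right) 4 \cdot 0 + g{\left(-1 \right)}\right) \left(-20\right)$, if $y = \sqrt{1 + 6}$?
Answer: $20 \sqrt{7} \approx 52.915$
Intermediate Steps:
$y = \sqrt{7} \approx 2.6458$
$g{\left(k \right)} = k \sqrt{7}$ ($g{\left(k \right)} = \sqrt{7} k = k \sqrt{7}$)
$\left(\left(-5\right) 4 \cdot 0 + g{\left(-1 \right)}\right) \left(-20\right) = \left(\left(-5\right) 4 \cdot 0 - \sqrt{7}\right) \left(-20\right) = \left(\left(-20\right) 0 - \sqrt{7}\right) \left(-20\right) = \left(0 - \sqrt{7}\right) \left(-20\right) = - \sqrt{7} \left(-20\right) = 20 \sqrt{7}$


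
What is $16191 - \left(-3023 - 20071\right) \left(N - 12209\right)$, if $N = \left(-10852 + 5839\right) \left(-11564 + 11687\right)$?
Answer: $-14521675761$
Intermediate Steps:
$N = -616599$ ($N = \left(-5013\right) 123 = -616599$)
$16191 - \left(-3023 - 20071\right) \left(N - 12209\right) = 16191 - \left(-3023 - 20071\right) \left(-616599 - 12209\right) = 16191 - \left(-23094\right) \left(-628808\right) = 16191 - 14521691952 = -14521675761$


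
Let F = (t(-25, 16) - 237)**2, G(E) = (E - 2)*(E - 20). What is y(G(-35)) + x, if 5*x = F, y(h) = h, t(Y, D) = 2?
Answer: 13080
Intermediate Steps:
G(E) = (-20 + E)*(-2 + E) (G(E) = (-2 + E)*(-20 + E) = (-20 + E)*(-2 + E))
F = 55225 (F = (2 - 237)**2 = (-235)**2 = 55225)
x = 11045 (x = (1/5)*55225 = 11045)
y(G(-35)) + x = (40 + (-35)**2 - 22*(-35)) + 11045 = (40 + 1225 + 770) + 11045 = 2035 + 11045 = 13080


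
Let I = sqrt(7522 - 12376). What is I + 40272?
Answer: 40272 + I*sqrt(4854) ≈ 40272.0 + 69.671*I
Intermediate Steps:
I = I*sqrt(4854) (I = sqrt(-4854) = I*sqrt(4854) ≈ 69.671*I)
I + 40272 = I*sqrt(4854) + 40272 = 40272 + I*sqrt(4854)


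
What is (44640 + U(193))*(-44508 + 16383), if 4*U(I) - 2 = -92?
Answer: -2509734375/2 ≈ -1.2549e+9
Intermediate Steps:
U(I) = -45/2 (U(I) = 1/2 + (1/4)*(-92) = 1/2 - 23 = -45/2)
(44640 + U(193))*(-44508 + 16383) = (44640 - 45/2)*(-44508 + 16383) = (89235/2)*(-28125) = -2509734375/2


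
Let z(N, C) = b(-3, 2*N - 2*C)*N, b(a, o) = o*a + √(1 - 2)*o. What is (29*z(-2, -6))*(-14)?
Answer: -19488 + 6496*I ≈ -19488.0 + 6496.0*I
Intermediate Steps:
b(a, o) = I*o + a*o (b(a, o) = a*o + √(-1)*o = a*o + I*o = I*o + a*o)
z(N, C) = N*(-3 + I)*(-2*C + 2*N) (z(N, C) = ((2*N - 2*C)*(I - 3))*N = ((-2*C + 2*N)*(-3 + I))*N = ((-3 + I)*(-2*C + 2*N))*N = N*(-3 + I)*(-2*C + 2*N))
(29*z(-2, -6))*(-14) = (29*(2*(-2)*(3 - I)*(-6 - 1*(-2))))*(-14) = (29*(2*(-2)*(3 - I)*(-6 + 2)))*(-14) = (29*(2*(-2)*(3 - I)*(-4)))*(-14) = (29*(48 - 16*I))*(-14) = (1392 - 464*I)*(-14) = -19488 + 6496*I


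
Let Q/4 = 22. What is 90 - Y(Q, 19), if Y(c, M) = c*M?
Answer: -1582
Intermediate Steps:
Q = 88 (Q = 4*22 = 88)
Y(c, M) = M*c
90 - Y(Q, 19) = 90 - 19*88 = 90 - 1*1672 = 90 - 1672 = -1582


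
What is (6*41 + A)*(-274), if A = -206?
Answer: -10960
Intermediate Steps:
(6*41 + A)*(-274) = (6*41 - 206)*(-274) = (246 - 206)*(-274) = 40*(-274) = -10960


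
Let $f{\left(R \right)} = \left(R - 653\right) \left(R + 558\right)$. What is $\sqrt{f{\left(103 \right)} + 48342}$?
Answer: $62 i \sqrt{82} \approx 561.43 i$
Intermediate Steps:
$f{\left(R \right)} = \left(-653 + R\right) \left(558 + R\right)$
$\sqrt{f{\left(103 \right)} + 48342} = \sqrt{\left(-364374 + 103^{2} - 9785\right) + 48342} = \sqrt{\left(-364374 + 10609 - 9785\right) + 48342} = \sqrt{-363550 + 48342} = \sqrt{-315208} = 62 i \sqrt{82}$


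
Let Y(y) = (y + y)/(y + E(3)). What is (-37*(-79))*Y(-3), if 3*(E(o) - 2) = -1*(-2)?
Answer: 52614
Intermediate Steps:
E(o) = 8/3 (E(o) = 2 + (-1*(-2))/3 = 2 + (1/3)*2 = 2 + 2/3 = 8/3)
Y(y) = 2*y/(8/3 + y) (Y(y) = (y + y)/(y + 8/3) = (2*y)/(8/3 + y) = 2*y/(8/3 + y))
(-37*(-79))*Y(-3) = (-37*(-79))*(6*(-3)/(8 + 3*(-3))) = 2923*(6*(-3)/(8 - 9)) = 2923*(6*(-3)/(-1)) = 2923*(6*(-3)*(-1)) = 2923*18 = 52614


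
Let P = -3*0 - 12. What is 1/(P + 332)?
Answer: 1/320 ≈ 0.0031250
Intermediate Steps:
P = -12 (P = 0 - 12 = -12)
1/(P + 332) = 1/(-12 + 332) = 1/320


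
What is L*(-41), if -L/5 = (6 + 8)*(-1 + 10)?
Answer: 25830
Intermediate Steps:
L = -630 (L = -5*(6 + 8)*(-1 + 10) = -70*9 = -5*126 = -630)
L*(-41) = -630*(-41) = 25830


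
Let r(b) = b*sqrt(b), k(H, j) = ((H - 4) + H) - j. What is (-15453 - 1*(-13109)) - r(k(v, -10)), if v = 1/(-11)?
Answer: -2344 - 512*sqrt(11)/121 ≈ -2358.0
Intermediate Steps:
v = -1/11 ≈ -0.090909
k(H, j) = -4 - j + 2*H (k(H, j) = ((-4 + H) + H) - j = (-4 + 2*H) - j = -4 - j + 2*H)
r(b) = b**(3/2)
(-15453 - 1*(-13109)) - r(k(v, -10)) = (-15453 - 1*(-13109)) - (-4 - 1*(-10) + 2*(-1/11))**(3/2) = (-15453 + 13109) - (-4 + 10 - 2/11)**(3/2) = -2344 - (64/11)**(3/2) = -2344 - 512*sqrt(11)/121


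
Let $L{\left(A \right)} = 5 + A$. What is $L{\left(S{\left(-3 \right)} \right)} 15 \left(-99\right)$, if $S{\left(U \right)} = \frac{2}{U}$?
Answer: $-6435$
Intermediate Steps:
$L{\left(S{\left(-3 \right)} \right)} 15 \left(-99\right) = \left(5 + \frac{2}{-3}\right) 15 \left(-99\right) = \left(5 + 2 \left(- \frac{1}{3}\right)\right) 15 \left(-99\right) = \left(5 - \frac{2}{3}\right) 15 \left(-99\right) = \frac{13}{3} \cdot 15 \left(-99\right) = 65 \left(-99\right) = -6435$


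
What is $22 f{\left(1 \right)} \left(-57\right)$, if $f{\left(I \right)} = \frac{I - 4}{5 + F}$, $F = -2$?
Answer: $1254$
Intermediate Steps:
$f{\left(I \right)} = - \frac{4}{3} + \frac{I}{3}$ ($f{\left(I \right)} = \frac{I - 4}{5 - 2} = \frac{-4 + I}{3} = \left(-4 + I\right) \frac{1}{3} = - \frac{4}{3} + \frac{I}{3}$)
$22 f{\left(1 \right)} \left(-57\right) = 22 \left(- \frac{4}{3} + \frac{1}{3} \cdot 1\right) \left(-57\right) = 22 \left(- \frac{4}{3} + \frac{1}{3}\right) \left(-57\right) = 22 \left(-1\right) \left(-57\right) = \left(-22\right) \left(-57\right) = 1254$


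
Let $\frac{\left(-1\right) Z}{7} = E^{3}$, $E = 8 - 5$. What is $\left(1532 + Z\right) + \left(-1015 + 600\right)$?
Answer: $928$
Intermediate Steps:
$E = 3$
$Z = -189$ ($Z = - 7 \cdot 3^{3} = \left(-7\right) 27 = -189$)
$\left(1532 + Z\right) + \left(-1015 + 600\right) = \left(1532 - 189\right) + \left(-1015 + 600\right) = 1343 - 415 = 928$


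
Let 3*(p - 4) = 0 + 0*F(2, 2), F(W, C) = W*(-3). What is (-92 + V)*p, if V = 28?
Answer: -256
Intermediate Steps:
F(W, C) = -3*W
p = 4 (p = 4 + (0 + 0*(-3*2))/3 = 4 + (0 + 0*(-6))/3 = 4 + (0 + 0)/3 = 4 + (⅓)*0 = 4 + 0 = 4)
(-92 + V)*p = (-92 + 28)*4 = -64*4 = -256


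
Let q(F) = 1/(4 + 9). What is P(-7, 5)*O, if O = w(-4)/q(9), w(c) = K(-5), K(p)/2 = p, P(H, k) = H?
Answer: 910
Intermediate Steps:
K(p) = 2*p
q(F) = 1/13
w(c) = -10 (w(c) = 2*(-5) = -10)
O = -130 (O = -10/1/13 = -10*13 = -130)
P(-7, 5)*O = -7*(-130) = 910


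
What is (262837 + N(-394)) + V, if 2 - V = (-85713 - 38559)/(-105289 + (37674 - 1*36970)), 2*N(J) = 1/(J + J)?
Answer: 43322494543183/164825960 ≈ 2.6284e+5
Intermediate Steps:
N(J) = 1/(4*J) (N(J) = 1/(2*(J + J)) = 1/(2*((2*J))) = (1/(2*J))/2 = 1/(4*J))
V = 84898/104585 (V = 2 - (-85713 - 38559)/(-105289 + (37674 - 1*36970)) = 2 - (-124272)/(-105289 + (37674 - 36970)) = 2 - (-124272)/(-105289 + 704) = 2 - (-124272)/(-104585) = 2 - (-124272)*(-1)/104585 = 2 - 1*124272/104585 = 2 - 124272/104585 = 84898/104585 ≈ 0.81176)
(262837 + N(-394)) + V = (262837 + (1/4)/(-394)) + 84898/104585 = (262837 + (1/4)*(-1/394)) + 84898/104585 = (262837 - 1/1576) + 84898/104585 = 414231111/1576 + 84898/104585 = 43322494543183/164825960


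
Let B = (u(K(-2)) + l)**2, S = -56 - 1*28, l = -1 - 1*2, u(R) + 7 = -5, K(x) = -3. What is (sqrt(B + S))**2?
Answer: 141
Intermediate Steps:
u(R) = -12 (u(R) = -7 - 5 = -12)
l = -3 (l = -1 - 2 = -3)
S = -84 (S = -56 - 28 = -84)
B = 225 (B = (-12 - 3)**2 = (-15)**2 = 225)
(sqrt(B + S))**2 = (sqrt(225 - 84))**2 = (sqrt(141))**2 = 141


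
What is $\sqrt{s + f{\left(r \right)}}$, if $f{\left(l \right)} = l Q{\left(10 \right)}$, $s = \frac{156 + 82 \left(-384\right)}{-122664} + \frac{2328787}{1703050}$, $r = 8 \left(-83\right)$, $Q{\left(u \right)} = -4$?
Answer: $\frac{3 \sqrt{223726484803286088254}}{870428855} \approx 51.552$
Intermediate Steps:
$r = -664$
$s = \frac{7062881066}{4352144275}$ ($s = \left(156 - 31488\right) \left(- \frac{1}{122664}\right) + 2328787 \cdot \frac{1}{1703050} = \left(-31332\right) \left(- \frac{1}{122664}\right) + \frac{2328787}{1703050} = \frac{2611}{10222} + \frac{2328787}{1703050} = \frac{7062881066}{4352144275} \approx 1.6229$)
$f{\left(l \right)} = - 4 l$ ($f{\left(l \right)} = l \left(-4\right) = - 4 l$)
$\sqrt{s + f{\left(r \right)}} = \sqrt{\frac{7062881066}{4352144275} - -2656} = \sqrt{\frac{7062881066}{4352144275} + 2656} = \sqrt{\frac{11566358075466}{4352144275}} = \frac{3 \sqrt{223726484803286088254}}{870428855}$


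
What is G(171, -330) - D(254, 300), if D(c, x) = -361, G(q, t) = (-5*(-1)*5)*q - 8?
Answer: 4628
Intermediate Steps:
G(q, t) = -8 + 25*q (G(q, t) = (5*5)*q - 8 = 25*q - 8 = -8 + 25*q)
G(171, -330) - D(254, 300) = (-8 + 25*171) - 1*(-361) = (-8 + 4275) + 361 = 4267 + 361 = 4628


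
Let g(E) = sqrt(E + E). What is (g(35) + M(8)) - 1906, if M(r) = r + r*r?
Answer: -1834 + sqrt(70) ≈ -1825.6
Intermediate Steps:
M(r) = r + r**2
g(E) = sqrt(2)*sqrt(E) (g(E) = sqrt(2*E) = sqrt(2)*sqrt(E))
(g(35) + M(8)) - 1906 = (sqrt(2)*sqrt(35) + 8*(1 + 8)) - 1906 = (sqrt(70) + 8*9) - 1906 = (sqrt(70) + 72) - 1906 = (72 + sqrt(70)) - 1906 = -1834 + sqrt(70)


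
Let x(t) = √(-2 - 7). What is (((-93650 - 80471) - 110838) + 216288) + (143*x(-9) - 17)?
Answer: -68688 + 429*I ≈ -68688.0 + 429.0*I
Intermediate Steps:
x(t) = 3*I (x(t) = √(-9) = 3*I)
(((-93650 - 80471) - 110838) + 216288) + (143*x(-9) - 17) = (((-93650 - 80471) - 110838) + 216288) + (143*(3*I) - 17) = ((-174121 - 110838) + 216288) + (429*I - 17) = (-284959 + 216288) + (-17 + 429*I) = -68671 + (-17 + 429*I) = -68688 + 429*I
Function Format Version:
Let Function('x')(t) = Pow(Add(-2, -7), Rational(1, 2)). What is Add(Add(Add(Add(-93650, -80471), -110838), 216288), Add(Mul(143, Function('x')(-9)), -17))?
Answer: Add(-68688, Mul(429, I)) ≈ Add(-68688., Mul(429.00, I))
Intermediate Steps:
Function('x')(t) = Mul(3, I) (Function('x')(t) = Pow(-9, Rational(1, 2)) = Mul(3, I))
Add(Add(Add(Add(-93650, -80471), -110838), 216288), Add(Mul(143, Function('x')(-9)), -17)) = Add(Add(Add(Add(-93650, -80471), -110838), 216288), Add(Mul(143, Mul(3, I)), -17)) = Add(Add(Add(-174121, -110838), 216288), Add(Mul(429, I), -17)) = Add(Add(-284959, 216288), Add(-17, Mul(429, I))) = Add(-68671, Add(-17, Mul(429, I))) = Add(-68688, Mul(429, I))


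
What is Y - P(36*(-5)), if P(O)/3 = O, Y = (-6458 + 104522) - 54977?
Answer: 43627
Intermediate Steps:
Y = 43087 (Y = 98064 - 54977 = 43087)
P(O) = 3*O
Y - P(36*(-5)) = 43087 - 3*36*(-5) = 43087 - 3*(-180) = 43087 - 1*(-540) = 43087 + 540 = 43627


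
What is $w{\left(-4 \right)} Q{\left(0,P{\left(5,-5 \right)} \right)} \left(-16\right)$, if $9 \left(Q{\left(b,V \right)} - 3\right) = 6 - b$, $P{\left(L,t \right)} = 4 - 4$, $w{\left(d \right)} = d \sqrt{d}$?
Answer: $\frac{1408 i}{3} \approx 469.33 i$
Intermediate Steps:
$w{\left(d \right)} = d^{\frac{3}{2}}$
$P{\left(L,t \right)} = 0$ ($P{\left(L,t \right)} = 4 - 4 = 0$)
$Q{\left(b,V \right)} = \frac{11}{3} - \frac{b}{9}$ ($Q{\left(b,V \right)} = 3 + \frac{6 - b}{9} = 3 - \left(- \frac{2}{3} + \frac{b}{9}\right) = \frac{11}{3} - \frac{b}{9}$)
$w{\left(-4 \right)} Q{\left(0,P{\left(5,-5 \right)} \right)} \left(-16\right) = \left(-4\right)^{\frac{3}{2}} \left(\frac{11}{3} - 0\right) \left(-16\right) = - 8 i \left(\frac{11}{3} + 0\right) \left(-16\right) = - 8 i \frac{11}{3} \left(-16\right) = - \frac{88 i}{3} \left(-16\right) = \frac{1408 i}{3}$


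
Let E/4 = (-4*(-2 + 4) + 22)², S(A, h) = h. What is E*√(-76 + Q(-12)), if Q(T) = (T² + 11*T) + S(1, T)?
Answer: 1568*I*√19 ≈ 6834.8*I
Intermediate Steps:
Q(T) = T² + 12*T (Q(T) = (T² + 11*T) + T = T² + 12*T)
E = 784 (E = 4*(-4*(-2 + 4) + 22)² = 4*(-4*2 + 22)² = 4*(-8 + 22)² = 4*14² = 4*196 = 784)
E*√(-76 + Q(-12)) = 784*√(-76 - 12*(12 - 12)) = 784*√(-76 - 12*0) = 784*√(-76 + 0) = 784*√(-76) = 784*(2*I*√19) = 1568*I*√19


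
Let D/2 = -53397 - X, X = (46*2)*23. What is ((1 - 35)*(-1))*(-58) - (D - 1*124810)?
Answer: 233864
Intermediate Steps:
X = 2116 (X = 92*23 = 2116)
D = -111026 (D = 2*(-53397 - 1*2116) = 2*(-53397 - 2116) = 2*(-55513) = -111026)
((1 - 35)*(-1))*(-58) - (D - 1*124810) = ((1 - 35)*(-1))*(-58) - (-111026 - 1*124810) = -34*(-1)*(-58) - (-111026 - 124810) = 34*(-58) - 1*(-235836) = -1972 + 235836 = 233864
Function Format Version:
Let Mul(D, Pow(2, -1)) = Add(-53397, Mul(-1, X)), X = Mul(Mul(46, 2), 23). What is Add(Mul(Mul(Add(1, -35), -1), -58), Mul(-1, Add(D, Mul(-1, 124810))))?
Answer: 233864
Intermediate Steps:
X = 2116 (X = Mul(92, 23) = 2116)
D = -111026 (D = Mul(2, Add(-53397, Mul(-1, 2116))) = Mul(2, Add(-53397, -2116)) = Mul(2, -55513) = -111026)
Add(Mul(Mul(Add(1, -35), -1), -58), Mul(-1, Add(D, Mul(-1, 124810)))) = Add(Mul(Mul(Add(1, -35), -1), -58), Mul(-1, Add(-111026, Mul(-1, 124810)))) = Add(Mul(Mul(-34, -1), -58), Mul(-1, Add(-111026, -124810))) = Add(Mul(34, -58), Mul(-1, -235836)) = Add(-1972, 235836) = 233864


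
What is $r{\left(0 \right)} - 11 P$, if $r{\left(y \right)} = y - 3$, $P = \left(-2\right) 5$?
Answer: $107$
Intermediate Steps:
$P = -10$
$r{\left(y \right)} = -3 + y$
$r{\left(0 \right)} - 11 P = \left(-3 + 0\right) - -110 = -3 + 110 = 107$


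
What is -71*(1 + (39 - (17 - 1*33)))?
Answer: -3976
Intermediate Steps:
-71*(1 + (39 - (17 - 1*33))) = -71*(1 + (39 - (17 - 33))) = -71*(1 + (39 - 1*(-16))) = -71*(1 + (39 + 16)) = -71*(1 + 55) = -71*56 = -3976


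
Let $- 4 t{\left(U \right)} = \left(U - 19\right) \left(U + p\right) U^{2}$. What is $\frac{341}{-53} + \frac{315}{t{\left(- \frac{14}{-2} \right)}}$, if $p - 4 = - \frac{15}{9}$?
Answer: $- \frac{64451}{10388} \approx -6.2044$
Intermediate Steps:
$p = \frac{7}{3}$ ($p = 4 - \frac{15}{9} = 4 - \frac{5}{3} = \frac{7}{3} \approx 2.3333$)
$t{\left(U \right)} = - \frac{U^{2} \left(-19 + U\right) \left(\frac{7}{3} + U\right)}{4}$ ($t{\left(U \right)} = - \frac{\left(U - 19\right) \left(U + \frac{7}{3}\right) U^{2}}{4} = - \frac{\left(-19 + U\right) \left(\frac{7}{3} + U\right) U^{2}}{4} = - \frac{U^{2} \left(-19 + U\right) \left(\frac{7}{3} + U\right)}{4}$)
$\frac{341}{-53} + \frac{315}{t{\left(- \frac{14}{-2} \right)}} = \frac{341}{-53} + \frac{315}{\frac{1}{12} \left(- \frac{14}{-2}\right)^{2} \left(133 - 3 \left(- \frac{14}{-2}\right)^{2} + 50 \left(- \frac{14}{-2}\right)\right)} = 341 \left(- \frac{1}{53}\right) + \frac{315}{\frac{1}{12} \left(\left(-14\right) \left(- \frac{1}{2}\right)\right)^{2} \left(133 - 3 \left(\left(-14\right) \left(- \frac{1}{2}\right)\right)^{2} + 50 \left(\left(-14\right) \left(- \frac{1}{2}\right)\right)\right)} = - \frac{341}{53} + \frac{315}{\frac{1}{12} \cdot 7^{2} \left(133 - 3 \cdot 7^{2} + 50 \cdot 7\right)} = - \frac{341}{53} + \frac{315}{\frac{1}{12} \cdot 49 \left(133 - 147 + 350\right)} = - \frac{341}{53} + \frac{315}{\frac{1}{12} \cdot 49 \cdot 336} = - \frac{341}{53} + \frac{315}{1372} = - \frac{341}{53} + 315 \cdot \frac{1}{1372} = - \frac{341}{53} + \frac{45}{196} = - \frac{64451}{10388}$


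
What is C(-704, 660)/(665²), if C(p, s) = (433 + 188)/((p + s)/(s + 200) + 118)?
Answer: 8901/747625585 ≈ 1.1906e-5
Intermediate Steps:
C(p, s) = 621/(118 + (p + s)/(200 + s)) (C(p, s) = 621/((p + s)/(200 + s) + 118) = 621/(118 + (p + s)/(200 + s)))
C(-704, 660)/(665²) = (621*(200 + 660)/(23600 - 704 + 119*660))/(665²) = (621*860/(23600 - 704 + 78540))/442225 = (621*860/101436)*(1/442225) = (621*(1/101436)*860)*(1/442225) = (44505/8453)*(1/442225) = 8901/747625585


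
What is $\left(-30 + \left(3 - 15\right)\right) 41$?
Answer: $-1722$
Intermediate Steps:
$\left(-30 + \left(3 - 15\right)\right) 41 = \left(-30 - 12\right) 41 = \left(-42\right) 41 = -1722$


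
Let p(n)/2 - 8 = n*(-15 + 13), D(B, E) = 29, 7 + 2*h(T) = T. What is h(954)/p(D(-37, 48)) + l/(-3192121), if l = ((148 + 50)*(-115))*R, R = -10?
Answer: -3068478587/638424200 ≈ -4.8063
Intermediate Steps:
h(T) = -7/2 + T/2
p(n) = 16 - 4*n (p(n) = 16 + 2*(n*(-15 + 13)) = 16 + 2*(n*(-2)) = 16 + 2*(-2*n) = 16 - 4*n)
l = 227700 (l = ((148 + 50)*(-115))*(-10) = (198*(-115))*(-10) = -22770*(-10) = 227700)
h(954)/p(D(-37, 48)) + l/(-3192121) = (-7/2 + (½)*954)/(16 - 4*29) + 227700/(-3192121) = (-7/2 + 477)/(16 - 116) + 227700*(-1/3192121) = (947/2)/(-100) - 227700/3192121 = (947/2)*(-1/100) - 227700/3192121 = -947/200 - 227700/3192121 = -3068478587/638424200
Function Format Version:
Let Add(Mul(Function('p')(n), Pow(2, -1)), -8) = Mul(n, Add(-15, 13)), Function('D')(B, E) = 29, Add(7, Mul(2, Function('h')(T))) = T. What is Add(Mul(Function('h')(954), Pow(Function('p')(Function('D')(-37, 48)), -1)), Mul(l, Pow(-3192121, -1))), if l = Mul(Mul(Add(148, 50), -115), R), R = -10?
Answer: Rational(-3068478587, 638424200) ≈ -4.8063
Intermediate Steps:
Function('h')(T) = Add(Rational(-7, 2), Mul(Rational(1, 2), T))
Function('p')(n) = Add(16, Mul(-4, n)) (Function('p')(n) = Add(16, Mul(2, Mul(n, Add(-15, 13)))) = Add(16, Mul(2, Mul(n, -2))) = Add(16, Mul(2, Mul(-2, n))) = Add(16, Mul(-4, n)))
l = 227700 (l = Mul(Mul(Add(148, 50), -115), -10) = Mul(Mul(198, -115), -10) = Mul(-22770, -10) = 227700)
Add(Mul(Function('h')(954), Pow(Function('p')(Function('D')(-37, 48)), -1)), Mul(l, Pow(-3192121, -1))) = Add(Mul(Add(Rational(-7, 2), Mul(Rational(1, 2), 954)), Pow(Add(16, Mul(-4, 29)), -1)), Mul(227700, Pow(-3192121, -1))) = Add(Mul(Add(Rational(-7, 2), 477), Pow(Add(16, -116), -1)), Mul(227700, Rational(-1, 3192121))) = Add(Mul(Rational(947, 2), Pow(-100, -1)), Rational(-227700, 3192121)) = Add(Mul(Rational(947, 2), Rational(-1, 100)), Rational(-227700, 3192121)) = Add(Rational(-947, 200), Rational(-227700, 3192121)) = Rational(-3068478587, 638424200)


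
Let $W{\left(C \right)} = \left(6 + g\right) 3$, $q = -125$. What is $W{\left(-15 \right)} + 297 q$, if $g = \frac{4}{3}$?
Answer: $-37103$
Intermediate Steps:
$g = \frac{4}{3}$ ($g = 4 \cdot \frac{1}{3} = \frac{4}{3} \approx 1.3333$)
$W{\left(C \right)} = 22$ ($W{\left(C \right)} = \left(6 + \frac{4}{3}\right) 3 = \frac{22}{3} \cdot 3 = 22$)
$W{\left(-15 \right)} + 297 q = 22 + 297 \left(-125\right) = 22 - 37125 = -37103$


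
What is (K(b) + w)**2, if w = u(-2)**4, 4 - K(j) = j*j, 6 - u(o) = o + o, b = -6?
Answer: 99361024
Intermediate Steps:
u(o) = 6 - 2*o (u(o) = 6 - (o + o) = 6 - 2*o)
K(j) = 4 - j**2 (K(j) = 4 - j*j = 4 - j**2)
w = 10000 (w = (6 - 2*(-2))**4 = (6 + 4)**4 = 10**4 = 10000)
(K(b) + w)**2 = ((4 - 1*(-6)**2) + 10000)**2 = ((4 - 1*36) + 10000)**2 = ((4 - 36) + 10000)**2 = (-32 + 10000)**2 = 9968**2 = 99361024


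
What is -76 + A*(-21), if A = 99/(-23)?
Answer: 331/23 ≈ 14.391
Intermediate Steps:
A = -99/23 (A = 99*(-1/23) = -99/23 ≈ -4.3043)
-76 + A*(-21) = -76 - 99/23*(-21) = -76 + 2079/23 = 331/23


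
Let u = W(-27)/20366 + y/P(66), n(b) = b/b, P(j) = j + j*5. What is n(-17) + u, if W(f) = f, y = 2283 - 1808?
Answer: 8864047/4032468 ≈ 2.1982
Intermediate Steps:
y = 475
P(j) = 6*j (P(j) = j + 5*j = 6*j)
n(b) = 1
u = 4831579/4032468 (u = -27/20366 + 475/((6*66)) = -27*1/20366 + 475/396 = -27/20366 + 475*(1/396) = -27/20366 + 475/396 = 4831579/4032468 ≈ 1.1982)
n(-17) + u = 1 + 4831579/4032468 = 8864047/4032468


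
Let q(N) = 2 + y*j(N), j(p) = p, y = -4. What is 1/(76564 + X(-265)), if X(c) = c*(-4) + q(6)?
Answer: 1/77602 ≈ 1.2886e-5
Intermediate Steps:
q(N) = 2 - 4*N
X(c) = -22 - 4*c (X(c) = c*(-4) + (2 - 4*6) = -4*c + (2 - 24) = -4*c - 22 = -22 - 4*c)
1/(76564 + X(-265)) = 1/(76564 + (-22 - 4*(-265))) = 1/(76564 + (-22 + 1060)) = 1/(76564 + 1038) = 1/77602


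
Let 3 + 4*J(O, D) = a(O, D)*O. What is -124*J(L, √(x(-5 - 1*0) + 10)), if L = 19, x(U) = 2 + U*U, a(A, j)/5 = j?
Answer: 93 - 2945*√37 ≈ -17821.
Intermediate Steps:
a(A, j) = 5*j
x(U) = 2 + U²
J(O, D) = -¾ + 5*D*O/4 (J(O, D) = -¾ + ((5*D)*O)/4 = -¾ + (5*D*O)/4 = -¾ + 5*D*O/4)
-124*J(L, √(x(-5 - 1*0) + 10)) = -124*(-¾ + (5/4)*√((2 + (-5 - 1*0)²) + 10)*19) = -124*(-¾ + (5/4)*√((2 + (-5 + 0)²) + 10)*19) = -124*(-¾ + (5/4)*√((2 + (-5)²) + 10)*19) = -124*(-¾ + (5/4)*√((2 + 25) + 10)*19) = -124*(-¾ + (5/4)*√(27 + 10)*19) = -124*(-¾ + (5/4)*√37*19) = -124*(-¾ + 95*√37/4) = 93 - 2945*√37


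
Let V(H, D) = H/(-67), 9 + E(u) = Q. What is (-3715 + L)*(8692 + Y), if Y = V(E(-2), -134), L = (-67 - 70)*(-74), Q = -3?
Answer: 3740601048/67 ≈ 5.5830e+7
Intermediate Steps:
E(u) = -12 (E(u) = -9 - 3 = -12)
L = 10138 (L = -137*(-74) = 10138)
V(H, D) = -H/67 (V(H, D) = H*(-1/67) = -H/67)
Y = 12/67 (Y = -1/67*(-12) = 12/67 ≈ 0.17910)
(-3715 + L)*(8692 + Y) = (-3715 + 10138)*(8692 + 12/67) = 6423*(582376/67) = 3740601048/67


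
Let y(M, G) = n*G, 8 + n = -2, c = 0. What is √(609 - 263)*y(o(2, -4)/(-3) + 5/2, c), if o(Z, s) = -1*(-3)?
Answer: 0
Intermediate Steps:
n = -10 (n = -8 - 2 = -10)
o(Z, s) = 3
y(M, G) = -10*G
√(609 - 263)*y(o(2, -4)/(-3) + 5/2, c) = √(609 - 263)*(-10*0) = √346*0 = 0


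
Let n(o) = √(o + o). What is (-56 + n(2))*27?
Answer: -1458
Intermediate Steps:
n(o) = √2*√o (n(o) = √(2*o) = √2*√o)
(-56 + n(2))*27 = (-56 + √2*√2)*27 = (-56 + 2)*27 = -54*27 = -1458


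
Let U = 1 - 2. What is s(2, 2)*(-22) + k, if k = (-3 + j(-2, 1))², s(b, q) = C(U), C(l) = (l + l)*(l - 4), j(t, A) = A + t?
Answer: -204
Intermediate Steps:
U = -1
C(l) = 2*l*(-4 + l) (C(l) = (2*l)*(-4 + l) = 2*l*(-4 + l))
s(b, q) = 10 (s(b, q) = 2*(-1)*(-4 - 1) = 2*(-1)*(-5) = 10)
k = 16 (k = (-3 + (1 - 2))² = (-3 - 1)² = (-4)² = 16)
s(2, 2)*(-22) + k = 10*(-22) + 16 = -220 + 16 = -204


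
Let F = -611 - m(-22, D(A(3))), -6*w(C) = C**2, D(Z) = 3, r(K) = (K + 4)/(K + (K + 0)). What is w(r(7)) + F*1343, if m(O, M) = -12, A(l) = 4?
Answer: -946041553/1176 ≈ -8.0446e+5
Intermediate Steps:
r(K) = (4 + K)/(2*K) (r(K) = (4 + K)/(K + K) = (4 + K)/((2*K)) = (4 + K)*(1/(2*K)) = (4 + K)/(2*K))
w(C) = -C**2/6
F = -599 (F = -611 - 1*(-12) = -611 + 12 = -599)
w(r(7)) + F*1343 = -(4 + 7)**2/196/6 - 599*1343 = -((1/2)*(1/7)*11)**2/6 - 804457 = -(11/14)**2/6 - 804457 = -1/6*121/196 - 804457 = -121/1176 - 804457 = -946041553/1176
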